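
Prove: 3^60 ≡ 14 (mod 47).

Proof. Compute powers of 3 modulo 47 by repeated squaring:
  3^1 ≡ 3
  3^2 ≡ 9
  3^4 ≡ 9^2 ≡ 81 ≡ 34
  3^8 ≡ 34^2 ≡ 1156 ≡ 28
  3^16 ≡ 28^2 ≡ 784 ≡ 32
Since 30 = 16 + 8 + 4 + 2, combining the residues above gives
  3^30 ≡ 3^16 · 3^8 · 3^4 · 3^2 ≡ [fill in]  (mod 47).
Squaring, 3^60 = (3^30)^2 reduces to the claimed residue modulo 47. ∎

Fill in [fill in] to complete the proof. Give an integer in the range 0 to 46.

25

Multiply the listed residues: 32 · 28 · 34 · 9 = 896 → 30464 → 274176.
Reducing modulo 47: 274176 = 5833·47 + 25, so 3^30 ≡ 25.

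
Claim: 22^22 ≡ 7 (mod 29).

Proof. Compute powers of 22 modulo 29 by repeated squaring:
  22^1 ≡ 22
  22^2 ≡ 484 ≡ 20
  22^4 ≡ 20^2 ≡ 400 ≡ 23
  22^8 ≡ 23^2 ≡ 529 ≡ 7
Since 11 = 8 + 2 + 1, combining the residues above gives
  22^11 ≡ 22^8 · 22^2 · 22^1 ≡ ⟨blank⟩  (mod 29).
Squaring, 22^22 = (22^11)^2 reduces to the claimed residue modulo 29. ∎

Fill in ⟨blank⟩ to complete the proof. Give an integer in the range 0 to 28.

6

22^8 · 22^2 · 22^1 ≡ 7 · 20 · 22 = 3080.
3080 mod 29 = 6, so 22^11 ≡ 6 (mod 29).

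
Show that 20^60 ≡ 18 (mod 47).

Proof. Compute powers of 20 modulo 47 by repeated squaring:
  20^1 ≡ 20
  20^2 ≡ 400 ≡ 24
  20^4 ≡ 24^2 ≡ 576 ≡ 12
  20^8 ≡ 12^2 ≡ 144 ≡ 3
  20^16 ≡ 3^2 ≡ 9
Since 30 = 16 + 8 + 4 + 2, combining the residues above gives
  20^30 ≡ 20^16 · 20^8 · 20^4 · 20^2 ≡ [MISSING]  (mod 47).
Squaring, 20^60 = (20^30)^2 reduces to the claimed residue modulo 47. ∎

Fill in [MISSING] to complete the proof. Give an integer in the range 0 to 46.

21

20^16 · 20^8 · 20^4 · 20^2 ≡ 9 · 3 · 12 · 24 = 7776.
7776 mod 47 = 21, so 20^30 ≡ 21 (mod 47).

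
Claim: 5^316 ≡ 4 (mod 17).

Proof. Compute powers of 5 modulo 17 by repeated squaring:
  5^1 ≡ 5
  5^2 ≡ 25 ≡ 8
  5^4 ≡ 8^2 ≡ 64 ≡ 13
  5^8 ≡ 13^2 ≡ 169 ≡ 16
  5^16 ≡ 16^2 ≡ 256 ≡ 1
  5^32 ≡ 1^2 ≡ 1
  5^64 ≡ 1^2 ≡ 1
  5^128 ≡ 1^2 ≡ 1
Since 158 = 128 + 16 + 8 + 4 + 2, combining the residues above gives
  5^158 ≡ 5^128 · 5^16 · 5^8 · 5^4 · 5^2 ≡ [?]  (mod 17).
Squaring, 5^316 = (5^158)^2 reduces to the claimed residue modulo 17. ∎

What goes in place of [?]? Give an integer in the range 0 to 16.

15

Multiply the listed residues: 1 · 1 · 16 · 13 · 8 = 1 → 16 → 208 → 1664.
Reducing modulo 17: 1664 = 97·17 + 15, so 5^158 ≡ 15.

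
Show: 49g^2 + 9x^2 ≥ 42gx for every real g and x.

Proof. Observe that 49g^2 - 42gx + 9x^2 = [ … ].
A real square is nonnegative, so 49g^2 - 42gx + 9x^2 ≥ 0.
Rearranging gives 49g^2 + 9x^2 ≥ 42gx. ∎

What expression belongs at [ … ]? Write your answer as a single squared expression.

(7g - 3x)^2

49g^2 - 42gx + 9x^2 is a perfect-square trinomial: the outer terms are (7g)^2 and (3x)^2, and the cross term is -2·7g·3x.
So 49g^2 - 42gx + 9x^2 = (7g - 3x)^2 ≥ 0.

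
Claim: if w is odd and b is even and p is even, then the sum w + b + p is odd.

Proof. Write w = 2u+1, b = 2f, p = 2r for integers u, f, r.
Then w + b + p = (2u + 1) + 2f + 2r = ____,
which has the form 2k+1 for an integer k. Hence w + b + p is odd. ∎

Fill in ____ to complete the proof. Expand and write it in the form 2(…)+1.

(2u + 1) + 2f + 2r = 2f + 2r + 2u + 1
= 2(f + r + u) + 1.
Since f + r + u is an integer, the sum is of the form 2k+1 for an integer k.

2(f + r + u) + 1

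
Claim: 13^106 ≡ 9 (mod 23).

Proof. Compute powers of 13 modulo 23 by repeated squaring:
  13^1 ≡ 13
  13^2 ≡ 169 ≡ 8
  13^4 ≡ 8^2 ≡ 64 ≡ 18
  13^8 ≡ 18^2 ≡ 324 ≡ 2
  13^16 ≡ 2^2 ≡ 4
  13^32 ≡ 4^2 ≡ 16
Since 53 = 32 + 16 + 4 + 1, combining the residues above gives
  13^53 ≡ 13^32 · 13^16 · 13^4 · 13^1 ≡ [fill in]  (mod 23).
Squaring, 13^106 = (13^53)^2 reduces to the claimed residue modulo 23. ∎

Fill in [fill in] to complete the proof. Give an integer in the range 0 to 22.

3

13^32 · 13^16 · 13^4 · 13^1 ≡ 16 · 4 · 18 · 13 = 14976.
14976 mod 23 = 3, so 13^53 ≡ 3 (mod 23).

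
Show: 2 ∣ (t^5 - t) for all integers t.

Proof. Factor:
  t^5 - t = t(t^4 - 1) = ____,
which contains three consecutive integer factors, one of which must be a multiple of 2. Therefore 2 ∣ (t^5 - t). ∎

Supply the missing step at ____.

t^4 - 1 = (t^2 - 1)(t^2 + 1), and t^2 - 1 = (t-1)(t+1).
So t(t^4 - 1) = (t - 1)t(t + 1)(t^2 + 1).

(t - 1)t(t + 1)(t^2 + 1)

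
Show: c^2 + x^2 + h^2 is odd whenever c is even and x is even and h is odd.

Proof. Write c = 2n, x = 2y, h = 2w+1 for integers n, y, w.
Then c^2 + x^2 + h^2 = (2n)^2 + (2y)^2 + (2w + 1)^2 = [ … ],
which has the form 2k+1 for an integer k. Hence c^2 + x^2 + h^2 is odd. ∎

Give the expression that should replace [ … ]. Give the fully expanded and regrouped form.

2(2n^2 + 2w^2 + 2w + 2y^2) + 1

Expanding: (2n)^2 + (2y)^2 + (2w + 1)^2 = 4n^2 + 4w^2 + 4w + 4y^2 + 1.
Every term except the constant is even, so this is 2(2n^2 + 2w^2 + 2w + 2y^2) + 1,
and 2n^2 + 2w^2 + 2w + 2y^2 ∈ ℤ gives the required form.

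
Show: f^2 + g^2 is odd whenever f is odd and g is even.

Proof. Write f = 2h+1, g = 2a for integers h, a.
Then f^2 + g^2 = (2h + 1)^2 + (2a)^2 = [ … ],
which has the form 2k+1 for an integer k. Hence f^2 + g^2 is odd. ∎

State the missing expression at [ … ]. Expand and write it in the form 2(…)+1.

Expanding: (2h + 1)^2 + (2a)^2 = 4a^2 + 4h^2 + 4h + 1.
Every term except the constant is even, so this is 2(2a^2 + 2h^2 + 2h) + 1,
and 2a^2 + 2h^2 + 2h ∈ ℤ gives the required form.

2(2a^2 + 2h^2 + 2h) + 1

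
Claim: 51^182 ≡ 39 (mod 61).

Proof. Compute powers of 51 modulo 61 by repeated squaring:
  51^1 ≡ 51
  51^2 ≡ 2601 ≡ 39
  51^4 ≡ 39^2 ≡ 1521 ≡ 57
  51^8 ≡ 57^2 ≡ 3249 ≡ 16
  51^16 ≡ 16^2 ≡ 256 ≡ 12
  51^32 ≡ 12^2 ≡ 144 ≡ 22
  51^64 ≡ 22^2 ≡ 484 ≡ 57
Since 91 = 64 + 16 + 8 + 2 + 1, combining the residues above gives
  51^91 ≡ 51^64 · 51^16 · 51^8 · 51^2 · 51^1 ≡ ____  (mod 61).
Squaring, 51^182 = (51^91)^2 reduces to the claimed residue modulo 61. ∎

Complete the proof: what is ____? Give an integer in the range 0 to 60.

Multiply the listed residues: 57 · 12 · 16 · 39 · 51 = 684 → 10944 → 426816 → 21767616.
Reducing modulo 61: 21767616 = 356846·61 + 10, so 51^91 ≡ 10.

10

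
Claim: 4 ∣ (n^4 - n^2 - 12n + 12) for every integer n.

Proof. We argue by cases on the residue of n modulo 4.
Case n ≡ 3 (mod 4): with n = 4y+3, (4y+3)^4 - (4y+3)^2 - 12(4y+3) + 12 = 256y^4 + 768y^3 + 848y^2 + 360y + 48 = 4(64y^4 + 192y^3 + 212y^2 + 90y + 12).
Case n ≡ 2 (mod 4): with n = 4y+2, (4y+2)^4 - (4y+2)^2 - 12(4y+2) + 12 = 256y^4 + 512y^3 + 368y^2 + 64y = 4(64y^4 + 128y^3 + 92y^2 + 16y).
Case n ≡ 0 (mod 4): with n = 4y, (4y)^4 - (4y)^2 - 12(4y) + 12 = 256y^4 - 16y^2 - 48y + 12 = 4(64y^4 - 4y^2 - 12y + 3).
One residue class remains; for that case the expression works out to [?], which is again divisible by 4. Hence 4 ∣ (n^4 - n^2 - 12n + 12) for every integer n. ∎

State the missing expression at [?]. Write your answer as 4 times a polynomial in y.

4(64y^4 + 64y^3 + 20y^2 - 10y)

The residues treated are {3, 2, 0}, so the missing case is n ≡ 1 (mod 4); write n = 4y+1.
Then (4y+1)^4 - (4y+1)^2 - 12(4y+1) + 12 = 256y^4 + 256y^3 + 80y^2 - 40y = 4(64y^4 + 64y^3 + 20y^2 - 10y).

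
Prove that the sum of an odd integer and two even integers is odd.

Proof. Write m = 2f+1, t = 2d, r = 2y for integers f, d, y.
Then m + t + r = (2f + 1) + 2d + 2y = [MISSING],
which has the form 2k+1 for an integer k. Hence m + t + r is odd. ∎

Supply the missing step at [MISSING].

(2f + 1) + 2d + 2y = 2d + 2f + 2y + 1
= 2(d + f + y) + 1.
Since d + f + y is an integer, the sum is of the form 2k+1 for an integer k.

2(d + f + y) + 1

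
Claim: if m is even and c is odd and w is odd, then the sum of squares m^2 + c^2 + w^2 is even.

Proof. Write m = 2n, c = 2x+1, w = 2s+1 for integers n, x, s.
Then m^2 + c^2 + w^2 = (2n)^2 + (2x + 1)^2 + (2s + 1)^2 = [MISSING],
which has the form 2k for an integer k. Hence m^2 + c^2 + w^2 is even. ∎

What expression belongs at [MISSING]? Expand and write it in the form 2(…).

2(2n^2 + 2s^2 + 2s + 2x^2 + 2x + 1)

(2n)^2 + (2x + 1)^2 + (2s + 1)^2 = 4n^2 + 4s^2 + 4s + 4x^2 + 4x + 2
= 2(2n^2 + 2s^2 + 2s + 2x^2 + 2x + 1).
Since 2n^2 + 2s^2 + 2s + 2x^2 + 2x + 1 is an integer, the sum of squares is of the form 2k for an integer k.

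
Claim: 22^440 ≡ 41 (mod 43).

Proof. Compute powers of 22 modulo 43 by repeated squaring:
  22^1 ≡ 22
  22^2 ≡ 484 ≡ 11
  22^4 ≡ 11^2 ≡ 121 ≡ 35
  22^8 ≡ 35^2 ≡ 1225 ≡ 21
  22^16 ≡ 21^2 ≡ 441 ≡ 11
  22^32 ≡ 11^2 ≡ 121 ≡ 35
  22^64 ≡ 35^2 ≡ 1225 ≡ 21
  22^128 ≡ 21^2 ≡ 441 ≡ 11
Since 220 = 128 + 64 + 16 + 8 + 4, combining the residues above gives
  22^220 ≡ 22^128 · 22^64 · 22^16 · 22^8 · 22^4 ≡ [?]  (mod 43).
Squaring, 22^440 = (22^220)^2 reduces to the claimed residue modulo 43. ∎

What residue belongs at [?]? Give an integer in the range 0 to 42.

22^128 · 22^64 · 22^16 · 22^8 · 22^4 ≡ 11 · 21 · 11 · 21 · 35 = 1867635.
1867635 mod 43 = 16, so 22^220 ≡ 16 (mod 43).

16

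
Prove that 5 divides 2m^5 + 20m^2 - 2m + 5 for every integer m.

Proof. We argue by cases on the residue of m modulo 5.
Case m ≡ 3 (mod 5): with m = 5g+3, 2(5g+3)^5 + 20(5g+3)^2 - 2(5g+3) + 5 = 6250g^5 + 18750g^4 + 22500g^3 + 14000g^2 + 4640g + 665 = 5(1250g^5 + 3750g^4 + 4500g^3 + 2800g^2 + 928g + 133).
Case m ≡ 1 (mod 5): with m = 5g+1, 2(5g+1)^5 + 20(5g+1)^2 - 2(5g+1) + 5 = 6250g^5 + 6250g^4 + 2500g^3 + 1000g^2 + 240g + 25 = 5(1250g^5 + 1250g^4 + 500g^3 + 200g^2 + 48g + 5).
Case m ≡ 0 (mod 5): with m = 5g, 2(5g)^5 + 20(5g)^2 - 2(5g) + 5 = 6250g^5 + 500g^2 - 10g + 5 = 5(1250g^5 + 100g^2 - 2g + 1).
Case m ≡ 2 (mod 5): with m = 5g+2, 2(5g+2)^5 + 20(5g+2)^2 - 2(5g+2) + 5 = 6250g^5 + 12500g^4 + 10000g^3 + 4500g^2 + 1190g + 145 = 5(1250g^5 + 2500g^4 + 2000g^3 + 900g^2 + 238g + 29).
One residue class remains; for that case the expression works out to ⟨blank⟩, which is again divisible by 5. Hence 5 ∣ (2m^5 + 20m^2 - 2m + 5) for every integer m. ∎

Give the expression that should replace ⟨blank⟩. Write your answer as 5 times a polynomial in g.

The residues treated are {3, 1, 0, 2}, so the missing case is m ≡ 4 (mod 5); write m = 5g+4.
Then 2(5g+4)^5 + 20(5g+4)^2 - 2(5g+4) + 5 = 6250g^5 + 25000g^4 + 40000g^3 + 32500g^2 + 13590g + 2365 = 5(1250g^5 + 5000g^4 + 8000g^3 + 6500g^2 + 2718g + 473).

5(1250g^5 + 5000g^4 + 8000g^3 + 6500g^2 + 2718g + 473)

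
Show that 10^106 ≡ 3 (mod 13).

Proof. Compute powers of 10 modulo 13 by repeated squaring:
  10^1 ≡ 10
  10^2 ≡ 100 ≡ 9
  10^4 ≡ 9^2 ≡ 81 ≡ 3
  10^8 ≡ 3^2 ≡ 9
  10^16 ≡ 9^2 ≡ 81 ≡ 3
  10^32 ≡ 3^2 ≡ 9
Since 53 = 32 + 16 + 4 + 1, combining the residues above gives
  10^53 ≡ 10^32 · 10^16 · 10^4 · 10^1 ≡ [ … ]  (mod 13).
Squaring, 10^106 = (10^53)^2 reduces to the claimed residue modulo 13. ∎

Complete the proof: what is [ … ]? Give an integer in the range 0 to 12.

4

10^32 · 10^16 · 10^4 · 10^1 ≡ 9 · 3 · 3 · 10 = 810.
810 mod 13 = 4, so 10^53 ≡ 4 (mod 13).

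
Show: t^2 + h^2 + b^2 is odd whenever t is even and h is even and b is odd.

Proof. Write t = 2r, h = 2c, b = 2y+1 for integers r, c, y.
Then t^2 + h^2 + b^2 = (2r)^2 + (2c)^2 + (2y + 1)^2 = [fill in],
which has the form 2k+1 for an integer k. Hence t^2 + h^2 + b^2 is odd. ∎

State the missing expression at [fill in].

2(2c^2 + 2r^2 + 2y^2 + 2y) + 1

Expanding: (2r)^2 + (2c)^2 + (2y + 1)^2 = 4c^2 + 4r^2 + 4y^2 + 4y + 1.
Every term except the constant is even, so this is 2(2c^2 + 2r^2 + 2y^2 + 2y) + 1,
and 2c^2 + 2r^2 + 2y^2 + 2y ∈ ℤ gives the required form.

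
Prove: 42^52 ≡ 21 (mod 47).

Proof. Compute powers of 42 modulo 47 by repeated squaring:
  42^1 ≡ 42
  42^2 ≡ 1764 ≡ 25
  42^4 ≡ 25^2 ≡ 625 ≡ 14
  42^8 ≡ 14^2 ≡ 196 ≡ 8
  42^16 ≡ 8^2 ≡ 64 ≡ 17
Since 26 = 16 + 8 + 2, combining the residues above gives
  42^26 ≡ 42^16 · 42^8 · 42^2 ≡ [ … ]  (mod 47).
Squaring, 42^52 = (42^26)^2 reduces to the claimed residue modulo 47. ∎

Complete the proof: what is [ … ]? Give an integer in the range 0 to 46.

Multiply the listed residues: 17 · 8 · 25 = 136 → 3400.
Reducing modulo 47: 3400 = 72·47 + 16, so 42^26 ≡ 16.

16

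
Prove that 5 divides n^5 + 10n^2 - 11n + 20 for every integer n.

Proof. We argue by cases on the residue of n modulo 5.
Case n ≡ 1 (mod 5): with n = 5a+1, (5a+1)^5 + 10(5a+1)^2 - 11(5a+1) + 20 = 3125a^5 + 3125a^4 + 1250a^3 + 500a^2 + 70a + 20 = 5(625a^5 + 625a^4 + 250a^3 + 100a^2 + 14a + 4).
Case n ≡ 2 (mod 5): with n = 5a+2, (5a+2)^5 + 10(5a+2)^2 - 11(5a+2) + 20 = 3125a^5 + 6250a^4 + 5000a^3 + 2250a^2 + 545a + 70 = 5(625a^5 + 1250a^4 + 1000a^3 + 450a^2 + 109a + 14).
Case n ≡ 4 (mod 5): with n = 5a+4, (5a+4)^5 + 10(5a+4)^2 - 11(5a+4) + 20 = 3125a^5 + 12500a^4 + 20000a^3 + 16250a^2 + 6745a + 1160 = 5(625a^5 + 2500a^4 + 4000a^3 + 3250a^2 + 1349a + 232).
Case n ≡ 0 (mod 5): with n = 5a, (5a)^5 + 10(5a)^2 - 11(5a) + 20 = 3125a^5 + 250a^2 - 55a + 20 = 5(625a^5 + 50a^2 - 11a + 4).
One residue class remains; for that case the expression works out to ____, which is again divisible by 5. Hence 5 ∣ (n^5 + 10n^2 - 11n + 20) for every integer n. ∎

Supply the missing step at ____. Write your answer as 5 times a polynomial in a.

5(625a^5 + 1875a^4 + 2250a^3 + 1400a^2 + 454a + 64)

Only n ≡ 3 (mod 5) is unaccounted for. Put n = 5a+3:
(5a+3)^5 + 10(5a+3)^2 - 11(5a+3) + 20 expands to 3125a^5 + 9375a^4 + 11250a^3 + 7000a^2 + 2270a + 320,
and factoring out 5 leaves 5(625a^5 + 1875a^4 + 2250a^3 + 1400a^2 + 454a + 64).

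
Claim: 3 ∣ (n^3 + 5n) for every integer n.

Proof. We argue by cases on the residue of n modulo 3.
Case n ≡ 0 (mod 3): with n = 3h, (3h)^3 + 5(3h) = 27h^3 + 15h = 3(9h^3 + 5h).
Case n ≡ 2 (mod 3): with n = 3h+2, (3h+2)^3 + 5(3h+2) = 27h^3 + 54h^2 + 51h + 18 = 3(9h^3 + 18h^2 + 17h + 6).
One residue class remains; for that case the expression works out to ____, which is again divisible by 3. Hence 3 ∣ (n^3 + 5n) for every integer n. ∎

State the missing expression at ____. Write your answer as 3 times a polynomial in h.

3(9h^3 + 9h^2 + 8h + 2)

Only n ≡ 1 (mod 3) is unaccounted for. Put n = 3h+1:
(3h+1)^3 + 5(3h+1) expands to 27h^3 + 27h^2 + 24h + 6,
and factoring out 3 leaves 3(9h^3 + 9h^2 + 8h + 2).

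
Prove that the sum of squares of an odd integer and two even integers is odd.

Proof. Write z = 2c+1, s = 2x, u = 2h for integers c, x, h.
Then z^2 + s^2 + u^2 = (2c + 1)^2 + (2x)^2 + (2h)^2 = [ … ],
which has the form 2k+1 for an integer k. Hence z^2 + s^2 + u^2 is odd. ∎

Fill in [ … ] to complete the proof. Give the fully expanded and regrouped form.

2(2c^2 + 2c + 2h^2 + 2x^2) + 1

(2c + 1)^2 + (2x)^2 + (2h)^2 = 4c^2 + 4c + 4h^2 + 4x^2 + 1
= 2(2c^2 + 2c + 2h^2 + 2x^2) + 1.
Since 2c^2 + 2c + 2h^2 + 2x^2 is an integer, the sum of squares is of the form 2k+1 for an integer k.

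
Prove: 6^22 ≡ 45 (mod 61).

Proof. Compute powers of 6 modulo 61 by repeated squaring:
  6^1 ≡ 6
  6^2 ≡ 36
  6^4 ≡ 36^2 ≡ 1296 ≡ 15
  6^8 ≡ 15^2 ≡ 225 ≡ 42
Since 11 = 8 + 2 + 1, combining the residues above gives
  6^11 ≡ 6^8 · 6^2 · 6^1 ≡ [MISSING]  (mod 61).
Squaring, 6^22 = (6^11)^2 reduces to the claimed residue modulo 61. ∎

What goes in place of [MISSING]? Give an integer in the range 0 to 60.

44

6^8 · 6^2 · 6^1 ≡ 42 · 36 · 6 = 9072.
9072 mod 61 = 44, so 6^11 ≡ 44 (mod 61).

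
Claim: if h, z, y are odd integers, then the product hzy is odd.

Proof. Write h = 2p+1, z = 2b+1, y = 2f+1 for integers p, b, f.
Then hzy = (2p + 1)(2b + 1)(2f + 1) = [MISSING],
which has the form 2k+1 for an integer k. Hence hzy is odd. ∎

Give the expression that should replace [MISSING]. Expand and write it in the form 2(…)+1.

2(4bfp + 2bf + 2bp + b + 2fp + f + p) + 1

Expanding: (2p + 1)(2b + 1)(2f + 1) = 8bfp + 4bf + 4bp + 2b + 4fp + 2f + 2p + 1.
Every term except the constant is even, so this is 2(4bfp + 2bf + 2bp + b + 2fp + f + p) + 1,
and 4bfp + 2bf + 2bp + b + 2fp + f + p ∈ ℤ gives the required form.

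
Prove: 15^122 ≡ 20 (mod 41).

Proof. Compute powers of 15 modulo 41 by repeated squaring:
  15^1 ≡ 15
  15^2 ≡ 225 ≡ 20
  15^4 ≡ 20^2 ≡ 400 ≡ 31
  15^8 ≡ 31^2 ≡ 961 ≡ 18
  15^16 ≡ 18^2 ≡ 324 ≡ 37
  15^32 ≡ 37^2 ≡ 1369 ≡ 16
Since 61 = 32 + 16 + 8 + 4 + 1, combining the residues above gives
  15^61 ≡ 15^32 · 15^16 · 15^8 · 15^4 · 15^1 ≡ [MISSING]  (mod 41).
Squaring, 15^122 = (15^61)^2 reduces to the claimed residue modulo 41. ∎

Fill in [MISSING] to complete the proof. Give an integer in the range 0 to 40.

26

15^32 · 15^16 · 15^8 · 15^4 · 15^1 ≡ 16 · 37 · 18 · 31 · 15 = 4955040.
4955040 mod 41 = 26, so 15^61 ≡ 26 (mod 41).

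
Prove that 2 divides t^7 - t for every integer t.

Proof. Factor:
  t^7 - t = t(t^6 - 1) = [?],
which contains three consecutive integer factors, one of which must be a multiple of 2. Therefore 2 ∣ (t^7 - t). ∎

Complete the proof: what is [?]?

(t - 1)t(t + 1)(t^4 + t^2 + 1)

t^6 - 1 = (t^2 - 1)(t^4 + t^2 + 1), and t^2 - 1 = (t-1)(t+1).
So t(t^6 - 1) = (t - 1)t(t + 1)(t^4 + t^2 + 1).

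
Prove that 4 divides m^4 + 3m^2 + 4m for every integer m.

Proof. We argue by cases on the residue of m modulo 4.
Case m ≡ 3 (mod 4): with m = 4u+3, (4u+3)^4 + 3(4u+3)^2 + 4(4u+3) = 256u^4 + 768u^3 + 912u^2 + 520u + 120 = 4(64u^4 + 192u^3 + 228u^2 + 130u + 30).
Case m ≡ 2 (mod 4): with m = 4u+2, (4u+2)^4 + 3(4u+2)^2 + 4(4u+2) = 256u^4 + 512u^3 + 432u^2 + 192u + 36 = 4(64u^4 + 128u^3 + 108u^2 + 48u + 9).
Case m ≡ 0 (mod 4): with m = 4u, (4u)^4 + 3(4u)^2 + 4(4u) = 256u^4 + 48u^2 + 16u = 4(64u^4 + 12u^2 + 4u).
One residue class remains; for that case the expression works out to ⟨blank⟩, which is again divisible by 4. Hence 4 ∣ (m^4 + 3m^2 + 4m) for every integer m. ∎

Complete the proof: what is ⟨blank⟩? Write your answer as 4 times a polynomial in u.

4(64u^4 + 64u^3 + 36u^2 + 14u + 2)

The residues treated are {3, 2, 0}, so the missing case is m ≡ 1 (mod 4); write m = 4u+1.
Then (4u+1)^4 + 3(4u+1)^2 + 4(4u+1) = 256u^4 + 256u^3 + 144u^2 + 56u + 8 = 4(64u^4 + 64u^3 + 36u^2 + 14u + 2).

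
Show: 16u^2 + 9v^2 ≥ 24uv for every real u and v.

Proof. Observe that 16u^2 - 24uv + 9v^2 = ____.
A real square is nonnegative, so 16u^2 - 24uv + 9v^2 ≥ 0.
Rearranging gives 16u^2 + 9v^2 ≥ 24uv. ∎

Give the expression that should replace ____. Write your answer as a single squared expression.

(4u - 3v)^2

The leading and trailing coefficients are 4^2 and 3^2, and 24 = 2·4·3, so the trinomial is (4u - 3v)^2.
Hence 16u^2 - 24uv + 9v^2 ≥ 0.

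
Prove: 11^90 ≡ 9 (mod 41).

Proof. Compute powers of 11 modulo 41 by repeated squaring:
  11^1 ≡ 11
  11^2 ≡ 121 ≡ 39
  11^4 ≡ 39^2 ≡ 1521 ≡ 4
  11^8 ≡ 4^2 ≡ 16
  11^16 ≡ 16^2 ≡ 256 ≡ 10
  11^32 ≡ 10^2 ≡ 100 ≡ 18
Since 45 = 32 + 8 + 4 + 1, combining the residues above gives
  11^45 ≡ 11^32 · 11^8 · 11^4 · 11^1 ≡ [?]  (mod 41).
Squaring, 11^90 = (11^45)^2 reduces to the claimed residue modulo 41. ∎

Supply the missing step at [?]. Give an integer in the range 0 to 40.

3

11^32 · 11^8 · 11^4 · 11^1 ≡ 18 · 16 · 4 · 11 = 12672.
12672 mod 41 = 3, so 11^45 ≡ 3 (mod 41).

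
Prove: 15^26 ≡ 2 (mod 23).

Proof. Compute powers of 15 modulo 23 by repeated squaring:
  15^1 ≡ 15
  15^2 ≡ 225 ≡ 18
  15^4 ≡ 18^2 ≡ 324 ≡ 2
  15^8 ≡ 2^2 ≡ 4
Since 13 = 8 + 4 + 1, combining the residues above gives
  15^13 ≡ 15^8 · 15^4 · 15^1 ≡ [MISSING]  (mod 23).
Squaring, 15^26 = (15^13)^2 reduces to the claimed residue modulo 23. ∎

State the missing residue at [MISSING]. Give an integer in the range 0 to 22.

5

Multiply the listed residues: 4 · 2 · 15 = 8 → 120.
Reducing modulo 23: 120 = 5·23 + 5, so 15^13 ≡ 5.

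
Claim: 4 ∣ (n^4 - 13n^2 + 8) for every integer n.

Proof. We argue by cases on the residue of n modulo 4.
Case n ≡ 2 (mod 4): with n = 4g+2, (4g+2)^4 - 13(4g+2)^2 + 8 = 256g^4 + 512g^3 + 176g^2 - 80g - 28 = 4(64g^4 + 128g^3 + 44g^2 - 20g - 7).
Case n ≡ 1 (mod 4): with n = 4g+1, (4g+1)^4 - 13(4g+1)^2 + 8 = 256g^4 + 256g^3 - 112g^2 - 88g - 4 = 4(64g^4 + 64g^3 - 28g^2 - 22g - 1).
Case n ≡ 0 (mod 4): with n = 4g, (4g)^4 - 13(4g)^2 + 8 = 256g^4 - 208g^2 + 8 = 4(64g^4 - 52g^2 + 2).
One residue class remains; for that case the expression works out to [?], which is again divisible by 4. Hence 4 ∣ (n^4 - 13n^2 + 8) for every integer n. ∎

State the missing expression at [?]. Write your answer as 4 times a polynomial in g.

4(64g^4 + 192g^3 + 164g^2 + 30g - 7)

The residues treated are {2, 1, 0}, so the missing case is n ≡ 3 (mod 4); write n = 4g+3.
Then (4g+3)^4 - 13(4g+3)^2 + 8 = 256g^4 + 768g^3 + 656g^2 + 120g - 28 = 4(64g^4 + 192g^3 + 164g^2 + 30g - 7).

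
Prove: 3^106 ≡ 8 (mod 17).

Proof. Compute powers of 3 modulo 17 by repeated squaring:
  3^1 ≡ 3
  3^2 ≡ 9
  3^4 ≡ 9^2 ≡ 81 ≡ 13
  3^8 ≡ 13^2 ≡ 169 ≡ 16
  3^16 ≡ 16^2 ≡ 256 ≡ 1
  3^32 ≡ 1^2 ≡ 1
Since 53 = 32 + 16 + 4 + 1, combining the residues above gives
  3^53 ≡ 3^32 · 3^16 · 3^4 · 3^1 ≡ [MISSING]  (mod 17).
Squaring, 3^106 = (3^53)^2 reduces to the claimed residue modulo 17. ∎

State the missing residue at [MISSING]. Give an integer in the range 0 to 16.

5

Multiply the listed residues: 1 · 1 · 13 · 3 = 1 → 13 → 39.
Reducing modulo 17: 39 = 2·17 + 5, so 3^53 ≡ 5.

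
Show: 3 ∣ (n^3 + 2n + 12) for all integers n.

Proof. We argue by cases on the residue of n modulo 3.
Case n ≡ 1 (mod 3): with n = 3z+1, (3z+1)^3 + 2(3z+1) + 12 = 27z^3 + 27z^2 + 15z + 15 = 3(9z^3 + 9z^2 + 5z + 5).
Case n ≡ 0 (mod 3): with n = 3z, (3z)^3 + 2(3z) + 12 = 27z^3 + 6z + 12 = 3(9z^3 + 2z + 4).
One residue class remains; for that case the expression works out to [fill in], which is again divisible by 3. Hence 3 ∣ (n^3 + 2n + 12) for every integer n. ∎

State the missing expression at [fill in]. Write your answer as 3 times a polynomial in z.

3(9z^3 + 18z^2 + 14z + 8)

Only n ≡ 2 (mod 3) is unaccounted for. Put n = 3z+2:
(3z+2)^3 + 2(3z+2) + 12 expands to 27z^3 + 54z^2 + 42z + 24,
and factoring out 3 leaves 3(9z^3 + 18z^2 + 14z + 8).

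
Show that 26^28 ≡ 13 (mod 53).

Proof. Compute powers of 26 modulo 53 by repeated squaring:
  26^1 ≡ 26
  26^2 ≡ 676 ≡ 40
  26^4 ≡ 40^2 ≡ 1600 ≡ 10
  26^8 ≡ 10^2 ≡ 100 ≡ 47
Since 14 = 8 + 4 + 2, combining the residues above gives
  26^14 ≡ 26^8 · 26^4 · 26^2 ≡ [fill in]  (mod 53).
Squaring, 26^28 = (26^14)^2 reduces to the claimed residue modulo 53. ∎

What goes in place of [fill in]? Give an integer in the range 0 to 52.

26^8 · 26^4 · 26^2 ≡ 47 · 10 · 40 = 18800.
18800 mod 53 = 38, so 26^14 ≡ 38 (mod 53).

38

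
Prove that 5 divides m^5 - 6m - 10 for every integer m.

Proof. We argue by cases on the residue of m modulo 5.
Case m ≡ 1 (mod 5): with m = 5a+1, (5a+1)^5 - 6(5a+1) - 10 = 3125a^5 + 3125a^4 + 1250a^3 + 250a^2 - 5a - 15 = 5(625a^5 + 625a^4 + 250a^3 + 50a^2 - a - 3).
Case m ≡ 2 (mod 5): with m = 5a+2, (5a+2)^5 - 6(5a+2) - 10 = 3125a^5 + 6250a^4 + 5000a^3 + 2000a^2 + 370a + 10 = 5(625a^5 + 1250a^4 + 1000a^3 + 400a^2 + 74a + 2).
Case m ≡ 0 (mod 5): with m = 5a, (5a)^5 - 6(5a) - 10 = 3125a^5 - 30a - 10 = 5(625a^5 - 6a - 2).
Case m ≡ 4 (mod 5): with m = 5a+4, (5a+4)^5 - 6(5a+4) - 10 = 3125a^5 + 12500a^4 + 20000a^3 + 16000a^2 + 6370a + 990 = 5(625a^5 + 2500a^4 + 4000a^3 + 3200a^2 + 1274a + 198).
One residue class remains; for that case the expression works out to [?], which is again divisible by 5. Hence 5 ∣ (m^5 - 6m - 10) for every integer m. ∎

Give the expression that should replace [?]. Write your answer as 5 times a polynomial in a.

Only m ≡ 3 (mod 5) is unaccounted for. Put m = 5a+3:
(5a+3)^5 - 6(5a+3) - 10 expands to 3125a^5 + 9375a^4 + 11250a^3 + 6750a^2 + 1995a + 215,
and factoring out 5 leaves 5(625a^5 + 1875a^4 + 2250a^3 + 1350a^2 + 399a + 43).

5(625a^5 + 1875a^4 + 2250a^3 + 1350a^2 + 399a + 43)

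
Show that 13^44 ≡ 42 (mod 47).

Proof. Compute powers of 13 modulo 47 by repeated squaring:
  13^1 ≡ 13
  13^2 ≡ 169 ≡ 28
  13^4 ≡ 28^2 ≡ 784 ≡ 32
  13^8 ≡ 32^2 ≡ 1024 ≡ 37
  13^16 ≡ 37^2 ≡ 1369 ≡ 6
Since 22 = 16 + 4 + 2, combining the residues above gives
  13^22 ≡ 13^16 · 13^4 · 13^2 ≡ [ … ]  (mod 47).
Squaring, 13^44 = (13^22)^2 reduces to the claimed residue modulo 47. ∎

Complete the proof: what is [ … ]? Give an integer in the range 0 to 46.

Multiply the listed residues: 6 · 32 · 28 = 192 → 5376.
Reducing modulo 47: 5376 = 114·47 + 18, so 13^22 ≡ 18.

18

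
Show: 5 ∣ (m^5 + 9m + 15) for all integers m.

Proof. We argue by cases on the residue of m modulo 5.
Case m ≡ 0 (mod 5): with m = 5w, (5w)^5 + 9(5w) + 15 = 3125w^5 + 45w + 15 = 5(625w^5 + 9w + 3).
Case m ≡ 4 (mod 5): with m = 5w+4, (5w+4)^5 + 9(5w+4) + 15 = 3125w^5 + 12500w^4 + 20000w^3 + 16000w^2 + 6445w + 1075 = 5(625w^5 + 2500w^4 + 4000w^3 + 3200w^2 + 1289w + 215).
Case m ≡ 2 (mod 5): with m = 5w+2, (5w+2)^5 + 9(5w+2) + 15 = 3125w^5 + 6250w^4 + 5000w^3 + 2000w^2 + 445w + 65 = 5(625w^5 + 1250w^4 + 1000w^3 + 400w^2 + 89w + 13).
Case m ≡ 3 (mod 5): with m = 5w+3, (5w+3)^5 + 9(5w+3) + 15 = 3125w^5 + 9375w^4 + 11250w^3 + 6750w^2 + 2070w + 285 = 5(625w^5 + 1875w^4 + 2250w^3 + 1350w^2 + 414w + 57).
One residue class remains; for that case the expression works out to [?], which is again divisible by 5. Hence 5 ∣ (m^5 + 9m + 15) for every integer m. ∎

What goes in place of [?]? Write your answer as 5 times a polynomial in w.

5(625w^5 + 625w^4 + 250w^3 + 50w^2 + 14w + 5)

The residues treated are {0, 4, 2, 3}, so the missing case is m ≡ 1 (mod 5); write m = 5w+1.
Then (5w+1)^5 + 9(5w+1) + 15 = 3125w^5 + 3125w^4 + 1250w^3 + 250w^2 + 70w + 25 = 5(625w^5 + 625w^4 + 250w^3 + 50w^2 + 14w + 5).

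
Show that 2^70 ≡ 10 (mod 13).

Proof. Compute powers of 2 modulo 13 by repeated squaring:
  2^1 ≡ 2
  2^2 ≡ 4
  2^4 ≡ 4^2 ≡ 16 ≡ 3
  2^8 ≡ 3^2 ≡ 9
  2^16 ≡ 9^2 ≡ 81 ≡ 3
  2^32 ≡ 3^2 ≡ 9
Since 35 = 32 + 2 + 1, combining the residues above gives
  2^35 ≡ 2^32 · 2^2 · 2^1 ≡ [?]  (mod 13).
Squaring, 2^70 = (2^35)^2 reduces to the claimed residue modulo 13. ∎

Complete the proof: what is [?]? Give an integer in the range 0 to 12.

7

2^32 · 2^2 · 2^1 ≡ 9 · 4 · 2 = 72.
72 mod 13 = 7, so 2^35 ≡ 7 (mod 13).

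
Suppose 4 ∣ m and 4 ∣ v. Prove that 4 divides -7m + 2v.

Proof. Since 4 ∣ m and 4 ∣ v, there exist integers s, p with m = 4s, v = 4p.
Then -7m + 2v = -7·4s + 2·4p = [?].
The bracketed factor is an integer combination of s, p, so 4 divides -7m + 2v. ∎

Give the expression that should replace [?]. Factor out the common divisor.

Each term has a factor of 4: -7·4s + 2·4p = 4·(2p - 7s).
Since 2p - 7s is an integer, 4 ∣ (-7m + 2v).

4(2p - 7s)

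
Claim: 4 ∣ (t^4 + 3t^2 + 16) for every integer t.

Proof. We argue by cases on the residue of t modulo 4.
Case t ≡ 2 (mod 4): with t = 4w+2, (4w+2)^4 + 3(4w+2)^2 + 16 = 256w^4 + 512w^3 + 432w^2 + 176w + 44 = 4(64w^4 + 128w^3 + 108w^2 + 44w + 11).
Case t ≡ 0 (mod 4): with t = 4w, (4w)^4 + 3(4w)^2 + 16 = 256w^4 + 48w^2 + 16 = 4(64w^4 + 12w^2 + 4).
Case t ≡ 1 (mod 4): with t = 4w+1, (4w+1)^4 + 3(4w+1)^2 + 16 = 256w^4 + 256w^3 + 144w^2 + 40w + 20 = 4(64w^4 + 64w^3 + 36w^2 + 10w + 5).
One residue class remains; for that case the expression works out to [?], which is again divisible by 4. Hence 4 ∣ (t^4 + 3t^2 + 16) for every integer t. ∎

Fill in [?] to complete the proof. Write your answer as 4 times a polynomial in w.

Only t ≡ 3 (mod 4) is unaccounted for. Put t = 4w+3:
(4w+3)^4 + 3(4w+3)^2 + 16 expands to 256w^4 + 768w^3 + 912w^2 + 504w + 124,
and factoring out 4 leaves 4(64w^4 + 192w^3 + 228w^2 + 126w + 31).

4(64w^4 + 192w^3 + 228w^2 + 126w + 31)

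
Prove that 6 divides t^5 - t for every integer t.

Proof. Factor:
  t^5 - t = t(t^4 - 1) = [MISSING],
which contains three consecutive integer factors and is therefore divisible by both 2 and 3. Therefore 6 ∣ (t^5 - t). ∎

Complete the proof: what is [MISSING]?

(t - 1)t(t + 1)(t^2 + 1)

t^4 - 1 = (t^2 - 1)(t^2 + 1), and t^2 - 1 = (t-1)(t+1).
So t(t^4 - 1) = (t - 1)t(t + 1)(t^2 + 1).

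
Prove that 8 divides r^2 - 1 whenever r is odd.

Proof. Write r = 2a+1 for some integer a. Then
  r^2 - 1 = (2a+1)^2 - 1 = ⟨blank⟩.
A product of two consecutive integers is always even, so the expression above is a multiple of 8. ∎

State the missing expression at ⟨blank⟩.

(2a+1)^2 - 1 = 4a^2 + 4a + 1 - 1 = 4a^2 + 4a = 4a(a+1).
Since a and a+1 are consecutive, a(a+1) is even, and 4·(even) is a multiple of 8.

4a(a + 1)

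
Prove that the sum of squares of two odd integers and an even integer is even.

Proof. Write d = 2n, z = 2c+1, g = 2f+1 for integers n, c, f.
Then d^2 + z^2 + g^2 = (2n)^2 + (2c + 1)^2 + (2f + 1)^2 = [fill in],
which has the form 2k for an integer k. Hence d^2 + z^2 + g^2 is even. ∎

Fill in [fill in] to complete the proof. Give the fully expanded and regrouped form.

(2n)^2 + (2c + 1)^2 + (2f + 1)^2 = 4c^2 + 4c + 4f^2 + 4f + 4n^2 + 2
= 2(2c^2 + 2c + 2f^2 + 2f + 2n^2 + 1).
Since 2c^2 + 2c + 2f^2 + 2f + 2n^2 + 1 is an integer, the sum of squares is of the form 2k for an integer k.

2(2c^2 + 2c + 2f^2 + 2f + 2n^2 + 1)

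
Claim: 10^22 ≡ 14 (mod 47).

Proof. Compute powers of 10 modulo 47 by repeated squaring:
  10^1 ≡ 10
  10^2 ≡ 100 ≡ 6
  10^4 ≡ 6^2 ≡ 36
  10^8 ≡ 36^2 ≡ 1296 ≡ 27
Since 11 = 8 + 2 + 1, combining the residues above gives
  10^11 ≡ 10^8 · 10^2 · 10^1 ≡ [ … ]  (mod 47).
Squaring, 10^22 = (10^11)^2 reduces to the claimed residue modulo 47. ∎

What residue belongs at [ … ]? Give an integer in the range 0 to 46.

Multiply the listed residues: 27 · 6 · 10 = 162 → 1620.
Reducing modulo 47: 1620 = 34·47 + 22, so 10^11 ≡ 22.

22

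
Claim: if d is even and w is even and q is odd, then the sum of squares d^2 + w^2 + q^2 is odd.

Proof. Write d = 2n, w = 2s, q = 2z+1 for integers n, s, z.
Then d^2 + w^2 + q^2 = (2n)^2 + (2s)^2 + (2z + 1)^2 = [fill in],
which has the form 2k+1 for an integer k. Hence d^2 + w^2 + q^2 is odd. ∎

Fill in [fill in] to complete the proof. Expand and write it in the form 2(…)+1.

(2n)^2 + (2s)^2 + (2z + 1)^2 = 4n^2 + 4s^2 + 4z^2 + 4z + 1
= 2(2n^2 + 2s^2 + 2z^2 + 2z) + 1.
Since 2n^2 + 2s^2 + 2z^2 + 2z is an integer, the sum of squares is of the form 2k+1 for an integer k.

2(2n^2 + 2s^2 + 2z^2 + 2z) + 1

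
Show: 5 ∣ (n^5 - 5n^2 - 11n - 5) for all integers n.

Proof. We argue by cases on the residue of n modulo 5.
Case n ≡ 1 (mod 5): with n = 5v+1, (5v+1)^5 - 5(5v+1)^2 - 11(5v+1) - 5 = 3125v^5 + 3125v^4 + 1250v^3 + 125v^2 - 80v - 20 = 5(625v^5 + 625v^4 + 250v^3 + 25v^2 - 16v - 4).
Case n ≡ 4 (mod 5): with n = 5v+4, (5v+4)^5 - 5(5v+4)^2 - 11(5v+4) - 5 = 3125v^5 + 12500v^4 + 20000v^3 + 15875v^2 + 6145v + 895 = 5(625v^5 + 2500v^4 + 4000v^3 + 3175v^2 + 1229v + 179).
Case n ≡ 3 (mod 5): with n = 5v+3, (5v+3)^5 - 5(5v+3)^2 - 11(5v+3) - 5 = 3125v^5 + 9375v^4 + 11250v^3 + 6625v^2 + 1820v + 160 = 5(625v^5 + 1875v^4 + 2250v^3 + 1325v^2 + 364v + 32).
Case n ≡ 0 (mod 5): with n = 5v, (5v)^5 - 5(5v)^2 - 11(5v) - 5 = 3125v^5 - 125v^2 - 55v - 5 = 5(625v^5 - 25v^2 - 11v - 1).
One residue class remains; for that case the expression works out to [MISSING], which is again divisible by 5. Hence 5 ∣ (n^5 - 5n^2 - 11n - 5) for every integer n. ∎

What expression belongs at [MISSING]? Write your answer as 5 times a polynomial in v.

5(625v^5 + 1250v^4 + 1000v^3 + 375v^2 + 49v - 3)

The residues treated are {1, 4, 3, 0}, so the missing case is n ≡ 2 (mod 5); write n = 5v+2.
Then (5v+2)^5 - 5(5v+2)^2 - 11(5v+2) - 5 = 3125v^5 + 6250v^4 + 5000v^3 + 1875v^2 + 245v - 15 = 5(625v^5 + 1250v^4 + 1000v^3 + 375v^2 + 49v - 3).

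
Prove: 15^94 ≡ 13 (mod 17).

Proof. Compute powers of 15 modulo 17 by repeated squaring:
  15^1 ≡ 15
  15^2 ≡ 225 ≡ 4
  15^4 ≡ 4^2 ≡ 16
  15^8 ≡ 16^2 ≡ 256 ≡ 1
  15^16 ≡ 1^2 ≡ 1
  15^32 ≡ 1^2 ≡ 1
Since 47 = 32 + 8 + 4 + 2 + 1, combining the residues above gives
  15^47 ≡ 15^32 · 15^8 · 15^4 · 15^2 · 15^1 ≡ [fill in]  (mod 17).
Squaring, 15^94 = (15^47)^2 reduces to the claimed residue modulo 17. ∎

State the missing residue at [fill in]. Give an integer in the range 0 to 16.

15^32 · 15^8 · 15^4 · 15^2 · 15^1 ≡ 1 · 1 · 16 · 4 · 15 = 960.
960 mod 17 = 8, so 15^47 ≡ 8 (mod 17).

8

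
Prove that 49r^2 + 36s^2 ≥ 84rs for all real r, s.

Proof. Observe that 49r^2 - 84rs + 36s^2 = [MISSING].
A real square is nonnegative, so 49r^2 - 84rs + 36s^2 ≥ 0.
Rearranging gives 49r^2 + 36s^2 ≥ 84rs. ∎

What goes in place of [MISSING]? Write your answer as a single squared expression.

The leading and trailing coefficients are 7^2 and 6^2, and 84 = 2·7·6, so the trinomial is (7r - 6s)^2.
Hence 49r^2 - 84rs + 36s^2 ≥ 0.

(7r - 6s)^2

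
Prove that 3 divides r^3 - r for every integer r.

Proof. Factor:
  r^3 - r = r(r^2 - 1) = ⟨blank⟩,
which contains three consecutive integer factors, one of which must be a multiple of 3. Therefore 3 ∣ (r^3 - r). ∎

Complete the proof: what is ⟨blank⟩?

r(r^2 - 1) = r(r - 1)(r + 1) = (r - 1)r(r + 1).
These three factors are consecutive integers, so their product is divisible by 3.

(r - 1)r(r + 1)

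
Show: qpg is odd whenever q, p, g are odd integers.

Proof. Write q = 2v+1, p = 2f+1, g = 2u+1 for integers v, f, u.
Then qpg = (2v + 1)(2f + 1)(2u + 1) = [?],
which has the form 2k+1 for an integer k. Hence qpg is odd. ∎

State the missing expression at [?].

Expanding: (2v + 1)(2f + 1)(2u + 1) = 8fuv + 4fu + 4fv + 2f + 4uv + 2u + 2v + 1.
Every term except the constant is even, so this is 2(4fuv + 2fu + 2fv + f + 2uv + u + v) + 1,
and 4fuv + 2fu + 2fv + f + 2uv + u + v ∈ ℤ gives the required form.

2(4fuv + 2fu + 2fv + f + 2uv + u + v) + 1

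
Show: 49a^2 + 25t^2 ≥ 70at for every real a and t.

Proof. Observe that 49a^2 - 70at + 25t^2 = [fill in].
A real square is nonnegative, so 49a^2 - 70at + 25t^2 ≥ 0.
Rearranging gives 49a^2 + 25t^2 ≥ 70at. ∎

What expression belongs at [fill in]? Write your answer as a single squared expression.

(7a - 5t)^2

49a^2 - 70at + 25t^2 is a perfect-square trinomial: the outer terms are (7a)^2 and (5t)^2, and the cross term is -2·7a·5t.
So 49a^2 - 70at + 25t^2 = (7a - 5t)^2 ≥ 0.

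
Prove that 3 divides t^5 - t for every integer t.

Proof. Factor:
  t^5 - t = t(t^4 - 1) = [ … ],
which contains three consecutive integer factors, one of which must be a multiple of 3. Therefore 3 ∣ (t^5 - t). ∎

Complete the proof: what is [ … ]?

(t - 1)t(t + 1)(t^2 + 1)

t^4 - 1 = (t^2 - 1)(t^2 + 1), and t^2 - 1 = (t-1)(t+1).
So t(t^4 - 1) = (t - 1)t(t + 1)(t^2 + 1).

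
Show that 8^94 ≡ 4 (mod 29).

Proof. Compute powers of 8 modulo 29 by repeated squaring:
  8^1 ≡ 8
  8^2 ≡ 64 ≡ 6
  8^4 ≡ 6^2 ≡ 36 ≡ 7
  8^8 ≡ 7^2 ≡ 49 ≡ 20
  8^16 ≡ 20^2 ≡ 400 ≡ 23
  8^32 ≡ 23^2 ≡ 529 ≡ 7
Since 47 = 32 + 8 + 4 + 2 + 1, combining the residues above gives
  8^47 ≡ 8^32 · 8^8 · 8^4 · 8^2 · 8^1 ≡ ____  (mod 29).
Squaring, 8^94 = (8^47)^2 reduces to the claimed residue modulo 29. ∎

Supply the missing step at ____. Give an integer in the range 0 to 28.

8^32 · 8^8 · 8^4 · 8^2 · 8^1 ≡ 7 · 20 · 7 · 6 · 8 = 47040.
47040 mod 29 = 2, so 8^47 ≡ 2 (mod 29).

2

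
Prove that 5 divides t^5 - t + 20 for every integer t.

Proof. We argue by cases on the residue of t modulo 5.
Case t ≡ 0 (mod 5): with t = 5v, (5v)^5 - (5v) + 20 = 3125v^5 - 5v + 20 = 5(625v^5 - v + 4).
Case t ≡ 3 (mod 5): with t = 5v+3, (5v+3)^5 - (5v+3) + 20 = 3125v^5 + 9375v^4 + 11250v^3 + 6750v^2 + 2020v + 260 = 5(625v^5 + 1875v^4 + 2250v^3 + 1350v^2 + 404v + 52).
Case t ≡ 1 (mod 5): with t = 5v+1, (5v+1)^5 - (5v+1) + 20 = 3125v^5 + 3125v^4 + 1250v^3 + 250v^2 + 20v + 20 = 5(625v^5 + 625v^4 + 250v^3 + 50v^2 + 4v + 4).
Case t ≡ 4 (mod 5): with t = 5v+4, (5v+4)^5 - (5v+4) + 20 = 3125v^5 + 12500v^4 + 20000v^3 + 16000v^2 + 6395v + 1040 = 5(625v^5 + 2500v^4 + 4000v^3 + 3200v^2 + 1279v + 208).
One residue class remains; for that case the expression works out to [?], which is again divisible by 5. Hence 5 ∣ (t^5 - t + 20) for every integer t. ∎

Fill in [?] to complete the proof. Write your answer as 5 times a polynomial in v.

5(625v^5 + 1250v^4 + 1000v^3 + 400v^2 + 79v + 10)

Only t ≡ 2 (mod 5) is unaccounted for. Put t = 5v+2:
(5v+2)^5 - (5v+2) + 20 expands to 3125v^5 + 6250v^4 + 5000v^3 + 2000v^2 + 395v + 50,
and factoring out 5 leaves 5(625v^5 + 1250v^4 + 1000v^3 + 400v^2 + 79v + 10).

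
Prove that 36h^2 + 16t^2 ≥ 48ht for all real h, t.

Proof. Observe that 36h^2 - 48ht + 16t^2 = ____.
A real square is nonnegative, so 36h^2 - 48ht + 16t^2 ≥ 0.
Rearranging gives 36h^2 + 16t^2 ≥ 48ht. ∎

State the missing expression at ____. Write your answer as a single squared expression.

(6h - 4t)^2

36h^2 - 48ht + 16t^2 is a perfect-square trinomial: the outer terms are (6h)^2 and (4t)^2, and the cross term is -2·6h·4t.
So 36h^2 - 48ht + 16t^2 = (6h - 4t)^2 ≥ 0.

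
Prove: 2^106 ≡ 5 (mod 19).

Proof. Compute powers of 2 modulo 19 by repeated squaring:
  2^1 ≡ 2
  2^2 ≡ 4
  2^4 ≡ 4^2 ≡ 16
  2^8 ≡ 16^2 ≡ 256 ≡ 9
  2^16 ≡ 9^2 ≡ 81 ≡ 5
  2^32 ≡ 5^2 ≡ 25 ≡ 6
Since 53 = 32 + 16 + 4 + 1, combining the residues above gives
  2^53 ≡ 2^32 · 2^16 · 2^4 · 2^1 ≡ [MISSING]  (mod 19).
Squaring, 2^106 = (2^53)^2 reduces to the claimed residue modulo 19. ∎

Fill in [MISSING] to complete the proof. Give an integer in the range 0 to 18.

10

2^32 · 2^16 · 2^4 · 2^1 ≡ 6 · 5 · 16 · 2 = 960.
960 mod 19 = 10, so 2^53 ≡ 10 (mod 19).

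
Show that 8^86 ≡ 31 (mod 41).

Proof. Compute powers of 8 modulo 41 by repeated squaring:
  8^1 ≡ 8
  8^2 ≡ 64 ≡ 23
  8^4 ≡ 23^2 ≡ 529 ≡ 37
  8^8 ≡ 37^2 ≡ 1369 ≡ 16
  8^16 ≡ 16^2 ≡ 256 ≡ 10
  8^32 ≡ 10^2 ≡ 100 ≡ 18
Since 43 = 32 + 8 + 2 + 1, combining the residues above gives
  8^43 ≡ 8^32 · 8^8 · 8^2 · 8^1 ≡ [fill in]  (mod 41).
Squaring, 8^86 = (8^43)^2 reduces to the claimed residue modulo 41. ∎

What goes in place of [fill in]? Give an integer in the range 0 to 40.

20

8^32 · 8^8 · 8^2 · 8^1 ≡ 18 · 16 · 23 · 8 = 52992.
52992 mod 41 = 20, so 8^43 ≡ 20 (mod 41).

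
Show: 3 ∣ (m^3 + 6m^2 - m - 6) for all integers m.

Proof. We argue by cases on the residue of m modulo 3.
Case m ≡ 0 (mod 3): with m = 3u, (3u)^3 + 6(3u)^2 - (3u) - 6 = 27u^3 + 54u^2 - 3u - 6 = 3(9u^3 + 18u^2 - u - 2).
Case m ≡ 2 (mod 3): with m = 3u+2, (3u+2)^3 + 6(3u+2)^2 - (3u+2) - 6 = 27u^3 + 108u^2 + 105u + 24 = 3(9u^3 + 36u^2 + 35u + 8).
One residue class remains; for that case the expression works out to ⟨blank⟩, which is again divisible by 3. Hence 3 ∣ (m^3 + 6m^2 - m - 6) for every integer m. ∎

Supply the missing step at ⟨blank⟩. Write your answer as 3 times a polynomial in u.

The residues treated are {0, 2}, so the missing case is m ≡ 1 (mod 3); write m = 3u+1.
Then (3u+1)^3 + 6(3u+1)^2 - (3u+1) - 6 = 27u^3 + 81u^2 + 42u = 3(9u^3 + 27u^2 + 14u).

3(9u^3 + 27u^2 + 14u)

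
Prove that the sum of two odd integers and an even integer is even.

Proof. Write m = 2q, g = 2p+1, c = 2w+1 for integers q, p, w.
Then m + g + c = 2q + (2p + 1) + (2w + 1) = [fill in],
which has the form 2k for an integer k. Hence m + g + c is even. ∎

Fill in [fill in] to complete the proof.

Expanding: 2q + (2p + 1) + (2w + 1) = 2p + 2q + 2w + 2.
Every term is even; pulling out the factor of 2 gives 2(p + q + w + 1).

2(p + q + w + 1)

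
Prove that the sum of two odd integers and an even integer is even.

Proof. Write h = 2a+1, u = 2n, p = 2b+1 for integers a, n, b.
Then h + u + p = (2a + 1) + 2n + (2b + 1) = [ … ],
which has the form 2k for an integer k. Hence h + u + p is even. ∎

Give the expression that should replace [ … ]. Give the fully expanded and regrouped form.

2(a + b + n + 1)

(2a + 1) + 2n + (2b + 1) = 2a + 2b + 2n + 2
= 2(a + b + n + 1).
Since a + b + n + 1 is an integer, the sum is of the form 2k for an integer k.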